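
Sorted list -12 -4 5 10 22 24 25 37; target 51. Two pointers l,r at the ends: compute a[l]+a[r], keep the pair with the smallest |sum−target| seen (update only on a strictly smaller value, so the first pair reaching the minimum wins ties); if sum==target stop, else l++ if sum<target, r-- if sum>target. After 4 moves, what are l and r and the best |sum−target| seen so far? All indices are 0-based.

[0,7] -12+37=25 d=26 * → l++
[1,7] -4+37=33 d=18 * → l++
[2,7] 5+37=42 d=9 * → l++
[3,7] 10+37=47 d=4 * → l++

l=4, r=7, best |Δ|=4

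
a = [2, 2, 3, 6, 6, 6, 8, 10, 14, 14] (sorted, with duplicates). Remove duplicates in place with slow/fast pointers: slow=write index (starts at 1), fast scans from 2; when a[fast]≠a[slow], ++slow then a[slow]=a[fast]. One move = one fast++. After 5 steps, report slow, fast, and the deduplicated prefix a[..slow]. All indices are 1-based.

slow=3, fast=7, prefix=[2, 3, 6]

slow=1 fast=2: a[fast]=2=a[slow] dup, fast++
slow=1 fast=3: a[fast]=3≠a[slow]=2 write a[2]=3, slow++,fast++
slow=2 fast=4: a[fast]=6≠a[slow]=3 write a[3]=6, slow++,fast++
slow=3 fast=5: a[fast]=6=a[slow] dup, fast++
slow=3 fast=6: a[fast]=6=a[slow] dup, fast++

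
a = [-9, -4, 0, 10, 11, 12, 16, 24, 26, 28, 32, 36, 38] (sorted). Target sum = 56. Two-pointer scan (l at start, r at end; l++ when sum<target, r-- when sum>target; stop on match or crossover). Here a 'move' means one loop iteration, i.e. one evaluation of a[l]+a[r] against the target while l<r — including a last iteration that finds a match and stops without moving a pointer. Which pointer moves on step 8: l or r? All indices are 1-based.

[1,13] -9+38=29 <56 → l++
[2,13] -4+38=34 <56 → l++
[3,13] 0+38=38 <56 → l++
[4,13] 10+38=48 <56 → l++
[5,13] 11+38=49 <56 → l++
[6,13] 12+38=50 <56 → l++
[7,13] 16+38=54 <56 → l++
[8,13] 24+38=62 >56 → r--

r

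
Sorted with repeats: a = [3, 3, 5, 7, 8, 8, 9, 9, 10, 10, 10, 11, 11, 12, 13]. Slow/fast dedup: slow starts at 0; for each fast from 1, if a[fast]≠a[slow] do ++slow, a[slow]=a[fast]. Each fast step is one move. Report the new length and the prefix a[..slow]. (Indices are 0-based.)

(s=0,f=1) a[fast]=3=a[slow] dup → fast++
(s=0,f=2) a[fast]=5≠a[slow]=3 write a[1]=5 → slow++,fast++
(s=1,f=3) a[fast]=7≠a[slow]=5 write a[2]=7 → slow++,fast++
(s=2,f=4) a[fast]=8≠a[slow]=7 write a[3]=8 → slow++,fast++
(s=3,f=5) a[fast]=8=a[slow] dup → fast++
(s=3,f=6) a[fast]=9≠a[slow]=8 write a[4]=9 → slow++,fast++
(s=4,f=7) a[fast]=9=a[slow] dup → fast++
(s=4,f=8) a[fast]=10≠a[slow]=9 write a[5]=10 → slow++,fast++
(s=5,f=9) a[fast]=10=a[slow] dup → fast++
(s=5,f=10) a[fast]=10=a[slow] dup → fast++
(s=5,f=11) a[fast]=11≠a[slow]=10 write a[6]=11 → slow++,fast++
(s=6,f=12) a[fast]=11=a[slow] dup → fast++
(s=6,f=13) a[fast]=12≠a[slow]=11 write a[7]=12 → slow++,fast++
(s=7,f=14) a[fast]=13≠a[slow]=12 write a[8]=13 → slow++,fast++

length 9; prefix = [3, 5, 7, 8, 9, 10, 11, 12, 13]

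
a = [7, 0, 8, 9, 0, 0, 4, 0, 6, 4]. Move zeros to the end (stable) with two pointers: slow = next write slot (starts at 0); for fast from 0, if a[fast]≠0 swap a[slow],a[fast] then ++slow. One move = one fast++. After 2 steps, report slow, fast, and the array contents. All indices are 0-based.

(s=0,f=0) a[fast]=7≠0 swap→a[0]=7 → slow++,fast++
(s=1,f=1) a[fast]=0 → fast++

slow=1, fast=2, a=[7, 0, 8, 9, 0, 0, 4, 0, 6, 4]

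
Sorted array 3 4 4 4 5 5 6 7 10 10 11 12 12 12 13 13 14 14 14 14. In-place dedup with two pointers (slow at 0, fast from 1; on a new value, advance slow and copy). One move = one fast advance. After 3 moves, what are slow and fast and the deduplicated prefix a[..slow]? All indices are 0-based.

slow=1, fast=4, prefix=[3, 4]

slow=0 fast=1: a[fast]=4≠a[slow]=3 write a[1]=4, slow++,fast++
slow=1 fast=2: a[fast]=4=a[slow] dup, fast++
slow=1 fast=3: a[fast]=4=a[slow] dup, fast++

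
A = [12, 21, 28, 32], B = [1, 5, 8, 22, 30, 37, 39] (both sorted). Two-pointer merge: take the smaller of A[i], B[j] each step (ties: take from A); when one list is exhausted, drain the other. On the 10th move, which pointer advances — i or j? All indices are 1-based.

i=1 j=1: A[i]=12>B[j]=1 take 1, j++
i=1 j=2: A[i]=12>B[j]=5 take 5, j++
i=1 j=3: A[i]=12>B[j]=8 take 8, j++
i=1 j=4: A[i]=12<=B[j]=22 take 12, i++
i=2 j=4: A[i]=21<=B[j]=22 take 21, i++
i=3 j=4: A[i]=28>B[j]=22 take 22, j++
i=3 j=5: A[i]=28<=B[j]=30 take 28, i++
i=4 j=5: A[i]=32>B[j]=30 take 30, j++
i=4 j=6: A[i]=32<=B[j]=37 take 32, i++
i=5 j=6: A done, take B[j]=37, j++

j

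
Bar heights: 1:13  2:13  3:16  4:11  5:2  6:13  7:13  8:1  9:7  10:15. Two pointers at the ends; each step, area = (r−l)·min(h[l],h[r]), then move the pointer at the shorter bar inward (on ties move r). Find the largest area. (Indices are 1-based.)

[1,10] min(13,15)*9=117 best=117 * → l++
[2,10] min(13,15)*8=104 best=117 → l++
[3,10] min(16,15)*7=105 best=117 → r--
[3,9] min(16,7)*6=42 best=117 → r--
[3,8] min(16,1)*5=5 best=117 → r--
[3,7] min(16,13)*4=52 best=117 → r--
[3,6] min(16,13)*3=39 best=117 → r--
[3,5] min(16,2)*2=4 best=117 → r--
[3,4] min(16,11)*1=11 best=117 → r--

max area = 117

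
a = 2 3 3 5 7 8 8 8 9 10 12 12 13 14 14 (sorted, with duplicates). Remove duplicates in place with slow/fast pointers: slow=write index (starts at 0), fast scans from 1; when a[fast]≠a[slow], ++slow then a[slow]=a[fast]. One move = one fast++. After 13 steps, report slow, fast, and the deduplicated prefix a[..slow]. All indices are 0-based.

slow=0 fast=1: a[fast]=3≠a[slow]=2 write a[1]=3, slow++,fast++
slow=1 fast=2: a[fast]=3=a[slow] dup, fast++
slow=1 fast=3: a[fast]=5≠a[slow]=3 write a[2]=5, slow++,fast++
slow=2 fast=4: a[fast]=7≠a[slow]=5 write a[3]=7, slow++,fast++
slow=3 fast=5: a[fast]=8≠a[slow]=7 write a[4]=8, slow++,fast++
slow=4 fast=6: a[fast]=8=a[slow] dup, fast++
slow=4 fast=7: a[fast]=8=a[slow] dup, fast++
slow=4 fast=8: a[fast]=9≠a[slow]=8 write a[5]=9, slow++,fast++
slow=5 fast=9: a[fast]=10≠a[slow]=9 write a[6]=10, slow++,fast++
slow=6 fast=10: a[fast]=12≠a[slow]=10 write a[7]=12, slow++,fast++
slow=7 fast=11: a[fast]=12=a[slow] dup, fast++
slow=7 fast=12: a[fast]=13≠a[slow]=12 write a[8]=13, slow++,fast++
slow=8 fast=13: a[fast]=14≠a[slow]=13 write a[9]=14, slow++,fast++

slow=9, fast=14, prefix=[2, 3, 5, 7, 8, 9, 10, 12, 13, 14]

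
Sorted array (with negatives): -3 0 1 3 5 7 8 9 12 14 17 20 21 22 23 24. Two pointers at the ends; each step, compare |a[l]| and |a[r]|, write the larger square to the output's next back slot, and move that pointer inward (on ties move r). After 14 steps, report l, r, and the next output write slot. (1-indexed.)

l=2, r=3, next write slot=2

[1,16] |-3|<=|24| out[16]=576 → r--
[1,15] |-3|<=|23| out[15]=529 → r--
[1,14] |-3|<=|22| out[14]=484 → r--
[1,13] |-3|<=|21| out[13]=441 → r--
[1,12] |-3|<=|20| out[12]=400 → r--
[1,11] |-3|<=|17| out[11]=289 → r--
[1,10] |-3|<=|14| out[10]=196 → r--
[1,9] |-3|<=|12| out[9]=144 → r--
[1,8] |-3|<=|9| out[8]=81 → r--
[1,7] |-3|<=|8| out[7]=64 → r--
[1,6] |-3|<=|7| out[6]=49 → r--
[1,5] |-3|<=|5| out[5]=25 → r--
[1,4] |-3|<=|3| out[4]=9 → r--
[1,3] |-3|>|1| out[3]=9 → l++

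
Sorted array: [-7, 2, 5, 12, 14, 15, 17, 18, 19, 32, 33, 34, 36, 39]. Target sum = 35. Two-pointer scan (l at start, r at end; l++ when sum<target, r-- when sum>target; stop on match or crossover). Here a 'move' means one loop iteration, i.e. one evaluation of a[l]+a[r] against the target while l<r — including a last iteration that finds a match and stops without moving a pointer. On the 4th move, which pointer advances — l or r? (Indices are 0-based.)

r

[0,13] -7+39=32 <35 → l++
[1,13] 2+39=41 >35 → r--
[1,12] 2+36=38 >35 → r--
[1,11] 2+34=36 >35 → r--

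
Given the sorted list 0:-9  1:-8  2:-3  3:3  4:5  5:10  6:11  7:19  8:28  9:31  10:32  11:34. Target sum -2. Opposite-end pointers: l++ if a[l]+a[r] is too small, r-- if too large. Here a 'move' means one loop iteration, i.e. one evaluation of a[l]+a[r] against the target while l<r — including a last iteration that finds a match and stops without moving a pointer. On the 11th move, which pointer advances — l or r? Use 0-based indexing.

r

l=0 r=11: -9+34=25 >-2, r--
l=0 r=10: -9+32=23 >-2, r--
l=0 r=9: -9+31=22 >-2, r--
l=0 r=8: -9+28=19 >-2, r--
l=0 r=7: -9+19=10 >-2, r--
l=0 r=6: -9+11=2 >-2, r--
l=0 r=5: -9+10=1 >-2, r--
l=0 r=4: -9+5=-4 <-2, l++
l=1 r=4: -8+5=-3 <-2, l++
l=2 r=4: -3+5=2 >-2, r--
l=2 r=3: -3+3=0 >-2, r--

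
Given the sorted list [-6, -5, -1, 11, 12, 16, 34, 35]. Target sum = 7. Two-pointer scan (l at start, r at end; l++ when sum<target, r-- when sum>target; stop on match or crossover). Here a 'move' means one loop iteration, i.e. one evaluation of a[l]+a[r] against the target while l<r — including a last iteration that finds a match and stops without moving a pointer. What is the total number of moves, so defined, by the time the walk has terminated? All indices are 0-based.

5 moves

l=0 r=7: -6+35=29 >7, r--
l=0 r=6: -6+34=28 >7, r--
l=0 r=5: -6+16=10 >7, r--
l=0 r=4: -6+12=6 <7, l++
l=1 r=4: -5+12=7, found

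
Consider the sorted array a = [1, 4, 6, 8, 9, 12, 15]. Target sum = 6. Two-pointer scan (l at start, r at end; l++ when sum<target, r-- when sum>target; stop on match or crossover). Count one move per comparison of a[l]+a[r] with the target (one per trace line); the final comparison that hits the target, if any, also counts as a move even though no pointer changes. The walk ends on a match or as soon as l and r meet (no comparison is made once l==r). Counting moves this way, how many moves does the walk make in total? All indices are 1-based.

6 moves

l=1 r=7: 1+15=16 >6, r--
l=1 r=6: 1+12=13 >6, r--
l=1 r=5: 1+9=10 >6, r--
l=1 r=4: 1+8=9 >6, r--
l=1 r=3: 1+6=7 >6, r--
l=1 r=2: 1+4=5 <6, l++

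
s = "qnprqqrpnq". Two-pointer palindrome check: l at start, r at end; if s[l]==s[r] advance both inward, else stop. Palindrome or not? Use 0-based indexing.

palindrome

l=0 r=9: 'q'=='q', l++,r--
l=1 r=8: 'n'=='n', l++,r--
l=2 r=7: 'p'=='p', l++,r--
l=3 r=6: 'r'=='r', l++,r--
l=4 r=5: 'q'=='q', l++,r--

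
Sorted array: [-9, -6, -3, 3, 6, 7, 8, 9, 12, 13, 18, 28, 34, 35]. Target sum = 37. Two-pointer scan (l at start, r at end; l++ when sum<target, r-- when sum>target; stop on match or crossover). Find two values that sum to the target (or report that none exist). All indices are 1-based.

(3, 34)

l=1 r=14: -9+35=26 <37, l++
l=2 r=14: -6+35=29 <37, l++
l=3 r=14: -3+35=32 <37, l++
l=4 r=14: 3+35=38 >37, r--
l=4 r=13: 3+34=37, found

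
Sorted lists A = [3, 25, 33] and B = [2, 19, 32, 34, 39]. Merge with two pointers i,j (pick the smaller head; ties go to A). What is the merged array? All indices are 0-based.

[2, 3, 19, 25, 32, 33, 34, 39]

[i=0,j=0] A[i]=3>B[j]=2 take 2 → j++
[i=0,j=1] A[i]=3<=B[j]=19 take 3 → i++
[i=1,j=1] A[i]=25>B[j]=19 take 19 → j++
[i=1,j=2] A[i]=25<=B[j]=32 take 25 → i++
[i=2,j=2] A[i]=33>B[j]=32 take 32 → j++
[i=2,j=3] A[i]=33<=B[j]=34 take 33 → i++
[i=3,j=3] A done, take B[j]=34 → j++
[i=3,j=4] A done, take B[j]=39 → j++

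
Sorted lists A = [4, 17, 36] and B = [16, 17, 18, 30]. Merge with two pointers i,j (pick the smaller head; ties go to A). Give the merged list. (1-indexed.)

[4, 16, 17, 17, 18, 30, 36]

[i=1,j=1] A[i]=4<=B[j]=16 take 4 → i++
[i=2,j=1] A[i]=17>B[j]=16 take 16 → j++
[i=2,j=2] A[i]=17<=B[j]=17 take 17 → i++
[i=3,j=2] A[i]=36>B[j]=17 take 17 → j++
[i=3,j=3] A[i]=36>B[j]=18 take 18 → j++
[i=3,j=4] A[i]=36>B[j]=30 take 30 → j++
[i=3,j=5] B done, take A[i]=36 → i++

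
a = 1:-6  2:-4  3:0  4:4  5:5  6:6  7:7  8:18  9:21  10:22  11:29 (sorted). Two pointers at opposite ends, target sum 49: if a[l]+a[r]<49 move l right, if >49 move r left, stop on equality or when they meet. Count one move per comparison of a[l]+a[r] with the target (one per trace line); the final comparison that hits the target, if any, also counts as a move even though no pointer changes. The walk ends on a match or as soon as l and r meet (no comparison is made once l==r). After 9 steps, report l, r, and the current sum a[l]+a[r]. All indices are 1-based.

l=1 r=11: -6+29=23 <49, l++
l=2 r=11: -4+29=25 <49, l++
l=3 r=11: 0+29=29 <49, l++
l=4 r=11: 4+29=33 <49, l++
l=5 r=11: 5+29=34 <49, l++
l=6 r=11: 6+29=35 <49, l++
l=7 r=11: 7+29=36 <49, l++
l=8 r=11: 18+29=47 <49, l++
l=9 r=11: 21+29=50 >49, r--

l=9, r=10, sum=43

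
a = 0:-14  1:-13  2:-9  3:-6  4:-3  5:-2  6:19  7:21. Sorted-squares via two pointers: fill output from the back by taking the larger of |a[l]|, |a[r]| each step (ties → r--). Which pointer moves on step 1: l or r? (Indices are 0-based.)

r

[0,7] |-14|<=|21| out[7]=441 → r--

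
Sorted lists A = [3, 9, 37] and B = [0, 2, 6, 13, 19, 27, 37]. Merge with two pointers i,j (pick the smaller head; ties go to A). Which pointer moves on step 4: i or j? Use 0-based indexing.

[i=0,j=0] A[i]=3>B[j]=0 take 0 → j++
[i=0,j=1] A[i]=3>B[j]=2 take 2 → j++
[i=0,j=2] A[i]=3<=B[j]=6 take 3 → i++
[i=1,j=2] A[i]=9>B[j]=6 take 6 → j++

j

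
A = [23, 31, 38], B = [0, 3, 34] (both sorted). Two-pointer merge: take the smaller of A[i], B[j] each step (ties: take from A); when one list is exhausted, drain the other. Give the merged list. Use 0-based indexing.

[i=0,j=0] A[i]=23>B[j]=0 take 0 → j++
[i=0,j=1] A[i]=23>B[j]=3 take 3 → j++
[i=0,j=2] A[i]=23<=B[j]=34 take 23 → i++
[i=1,j=2] A[i]=31<=B[j]=34 take 31 → i++
[i=2,j=2] A[i]=38>B[j]=34 take 34 → j++
[i=2,j=3] B done, take A[i]=38 → i++

[0, 3, 23, 31, 34, 38]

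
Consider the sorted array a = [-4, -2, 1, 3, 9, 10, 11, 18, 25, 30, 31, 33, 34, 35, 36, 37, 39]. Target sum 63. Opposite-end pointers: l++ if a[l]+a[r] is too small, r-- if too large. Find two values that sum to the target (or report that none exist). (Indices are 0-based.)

(30, 33)

[0,16] -4+39=35 <63 → l++
[1,16] -2+39=37 <63 → l++
[2,16] 1+39=40 <63 → l++
[3,16] 3+39=42 <63 → l++
[4,16] 9+39=48 <63 → l++
[5,16] 10+39=49 <63 → l++
[6,16] 11+39=50 <63 → l++
[7,16] 18+39=57 <63 → l++
[8,16] 25+39=64 >63 → r--
[8,15] 25+37=62 <63 → l++
[9,15] 30+37=67 >63 → r--
[9,14] 30+36=66 >63 → r--
[9,13] 30+35=65 >63 → r--
[9,12] 30+34=64 >63 → r--
[9,11] 30+33=63 → found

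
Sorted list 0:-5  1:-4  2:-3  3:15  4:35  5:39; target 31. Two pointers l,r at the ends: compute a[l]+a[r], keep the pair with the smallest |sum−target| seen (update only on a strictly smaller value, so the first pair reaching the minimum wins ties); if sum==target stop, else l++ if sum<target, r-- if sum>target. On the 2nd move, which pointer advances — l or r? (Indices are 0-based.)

l=0 r=5: -5+39=34 d=3 *, r--
l=0 r=4: -5+35=30 d=1 *, l++

l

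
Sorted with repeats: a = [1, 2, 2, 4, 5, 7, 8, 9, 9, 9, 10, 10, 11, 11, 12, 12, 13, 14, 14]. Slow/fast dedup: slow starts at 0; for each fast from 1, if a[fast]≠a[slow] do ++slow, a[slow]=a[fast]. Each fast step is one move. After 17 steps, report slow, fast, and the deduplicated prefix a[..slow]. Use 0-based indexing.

(s=0,f=1) a[fast]=2≠a[slow]=1 write a[1]=2 → slow++,fast++
(s=1,f=2) a[fast]=2=a[slow] dup → fast++
(s=1,f=3) a[fast]=4≠a[slow]=2 write a[2]=4 → slow++,fast++
(s=2,f=4) a[fast]=5≠a[slow]=4 write a[3]=5 → slow++,fast++
(s=3,f=5) a[fast]=7≠a[slow]=5 write a[4]=7 → slow++,fast++
(s=4,f=6) a[fast]=8≠a[slow]=7 write a[5]=8 → slow++,fast++
(s=5,f=7) a[fast]=9≠a[slow]=8 write a[6]=9 → slow++,fast++
(s=6,f=8) a[fast]=9=a[slow] dup → fast++
(s=6,f=9) a[fast]=9=a[slow] dup → fast++
(s=6,f=10) a[fast]=10≠a[slow]=9 write a[7]=10 → slow++,fast++
(s=7,f=11) a[fast]=10=a[slow] dup → fast++
(s=7,f=12) a[fast]=11≠a[slow]=10 write a[8]=11 → slow++,fast++
(s=8,f=13) a[fast]=11=a[slow] dup → fast++
(s=8,f=14) a[fast]=12≠a[slow]=11 write a[9]=12 → slow++,fast++
(s=9,f=15) a[fast]=12=a[slow] dup → fast++
(s=9,f=16) a[fast]=13≠a[slow]=12 write a[10]=13 → slow++,fast++
(s=10,f=17) a[fast]=14≠a[slow]=13 write a[11]=14 → slow++,fast++

slow=11, fast=18, prefix=[1, 2, 4, 5, 7, 8, 9, 10, 11, 12, 13, 14]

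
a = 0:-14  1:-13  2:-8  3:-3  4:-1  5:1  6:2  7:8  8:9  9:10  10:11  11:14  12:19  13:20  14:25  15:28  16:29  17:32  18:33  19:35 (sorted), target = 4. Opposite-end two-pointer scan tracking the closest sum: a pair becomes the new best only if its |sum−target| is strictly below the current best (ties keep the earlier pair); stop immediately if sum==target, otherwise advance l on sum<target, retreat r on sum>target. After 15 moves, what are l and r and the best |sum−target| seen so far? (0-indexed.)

l=3, r=7, best |Δ|=1

l=0 r=19: -14+35=21 d=17 *, r--
l=0 r=18: -14+33=19 d=15 *, r--
l=0 r=17: -14+32=18 d=14 *, r--
l=0 r=16: -14+29=15 d=11 *, r--
l=0 r=15: -14+28=14 d=10 *, r--
l=0 r=14: -14+25=11 d=7 *, r--
l=0 r=13: -14+20=6 d=2 *, r--
l=0 r=12: -14+19=5 d=1 *, r--
l=0 r=11: -14+14=0 d=4, l++
l=1 r=11: -13+14=1 d=3, l++
l=2 r=11: -8+14=6 d=2, r--
l=2 r=10: -8+11=3 d=1, l++
l=3 r=10: -3+11=8 d=4, r--
l=3 r=9: -3+10=7 d=3, r--
l=3 r=8: -3+9=6 d=2, r--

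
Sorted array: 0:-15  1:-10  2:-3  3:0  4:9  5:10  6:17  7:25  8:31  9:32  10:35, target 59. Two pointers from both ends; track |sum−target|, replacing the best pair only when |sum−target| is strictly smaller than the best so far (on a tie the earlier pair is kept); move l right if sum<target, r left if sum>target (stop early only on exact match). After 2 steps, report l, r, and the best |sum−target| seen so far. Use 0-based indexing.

l=2, r=10, best |Δ|=34

[0,10] -15+35=20 d=39 * → l++
[1,10] -10+35=25 d=34 * → l++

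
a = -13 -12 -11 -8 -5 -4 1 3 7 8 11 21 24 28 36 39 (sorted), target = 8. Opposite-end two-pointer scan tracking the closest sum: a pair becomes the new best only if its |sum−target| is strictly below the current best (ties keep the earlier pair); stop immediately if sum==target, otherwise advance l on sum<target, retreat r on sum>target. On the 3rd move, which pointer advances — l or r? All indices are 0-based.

l=0 r=15: -13+39=26 d=18 *, r--
l=0 r=14: -13+36=23 d=15 *, r--
l=0 r=13: -13+28=15 d=7 *, r--

r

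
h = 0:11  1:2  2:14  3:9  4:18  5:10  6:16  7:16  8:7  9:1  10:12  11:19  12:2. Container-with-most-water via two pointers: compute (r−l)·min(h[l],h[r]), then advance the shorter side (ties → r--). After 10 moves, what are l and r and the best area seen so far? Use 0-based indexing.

l=9, r=11, best area=126

l=0 r=12: min(11,2)*12=24 best=24 *, r--
l=0 r=11: min(11,19)*11=121 best=121 *, l++
l=1 r=11: min(2,19)*10=20 best=121, l++
l=2 r=11: min(14,19)*9=126 best=126 *, l++
l=3 r=11: min(9,19)*8=72 best=126, l++
l=4 r=11: min(18,19)*7=126 best=126, l++
l=5 r=11: min(10,19)*6=60 best=126, l++
l=6 r=11: min(16,19)*5=80 best=126, l++
l=7 r=11: min(16,19)*4=64 best=126, l++
l=8 r=11: min(7,19)*3=21 best=126, l++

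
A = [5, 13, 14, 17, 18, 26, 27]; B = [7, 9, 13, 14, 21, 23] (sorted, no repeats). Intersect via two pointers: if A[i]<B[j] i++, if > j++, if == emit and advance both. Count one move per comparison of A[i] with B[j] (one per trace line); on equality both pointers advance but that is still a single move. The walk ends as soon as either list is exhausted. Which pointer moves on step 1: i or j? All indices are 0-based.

i

i=0 j=0: 5<7, i++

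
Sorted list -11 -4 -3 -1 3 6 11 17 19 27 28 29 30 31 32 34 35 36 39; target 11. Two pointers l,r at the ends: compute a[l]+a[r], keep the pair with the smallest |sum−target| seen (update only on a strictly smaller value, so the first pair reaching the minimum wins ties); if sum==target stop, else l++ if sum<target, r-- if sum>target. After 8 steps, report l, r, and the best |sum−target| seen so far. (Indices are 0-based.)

l=0, r=10, best |Δ|=7

l=0 r=18: -11+39=28 d=17 *, r--
l=0 r=17: -11+36=25 d=14 *, r--
l=0 r=16: -11+35=24 d=13 *, r--
l=0 r=15: -11+34=23 d=12 *, r--
l=0 r=14: -11+32=21 d=10 *, r--
l=0 r=13: -11+31=20 d=9 *, r--
l=0 r=12: -11+30=19 d=8 *, r--
l=0 r=11: -11+29=18 d=7 *, r--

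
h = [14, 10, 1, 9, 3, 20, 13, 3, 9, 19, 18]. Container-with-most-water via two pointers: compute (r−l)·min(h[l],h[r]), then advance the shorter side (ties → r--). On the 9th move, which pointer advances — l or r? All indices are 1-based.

r

[1,11] min(14,18)*10=140 best=140 * → l++
[2,11] min(10,18)*9=90 best=140 → l++
[3,11] min(1,18)*8=8 best=140 → l++
[4,11] min(9,18)*7=63 best=140 → l++
[5,11] min(3,18)*6=18 best=140 → l++
[6,11] min(20,18)*5=90 best=140 → r--
[6,10] min(20,19)*4=76 best=140 → r--
[6,9] min(20,9)*3=27 best=140 → r--
[6,8] min(20,3)*2=6 best=140 → r--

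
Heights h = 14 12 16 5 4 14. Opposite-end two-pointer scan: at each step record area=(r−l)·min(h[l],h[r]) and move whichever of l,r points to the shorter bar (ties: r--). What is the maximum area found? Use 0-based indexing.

max area = 70

[0,5] min(14,14)*5=70 best=70 * → r--
[0,4] min(14,4)*4=16 best=70 → r--
[0,3] min(14,5)*3=15 best=70 → r--
[0,2] min(14,16)*2=28 best=70 → l++
[1,2] min(12,16)*1=12 best=70 → l++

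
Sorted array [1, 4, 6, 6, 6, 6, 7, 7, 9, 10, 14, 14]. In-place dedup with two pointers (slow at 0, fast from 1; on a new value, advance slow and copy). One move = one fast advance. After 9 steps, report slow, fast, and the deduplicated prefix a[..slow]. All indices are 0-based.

slow=0 fast=1: a[fast]=4≠a[slow]=1 write a[1]=4, slow++,fast++
slow=1 fast=2: a[fast]=6≠a[slow]=4 write a[2]=6, slow++,fast++
slow=2 fast=3: a[fast]=6=a[slow] dup, fast++
slow=2 fast=4: a[fast]=6=a[slow] dup, fast++
slow=2 fast=5: a[fast]=6=a[slow] dup, fast++
slow=2 fast=6: a[fast]=7≠a[slow]=6 write a[3]=7, slow++,fast++
slow=3 fast=7: a[fast]=7=a[slow] dup, fast++
slow=3 fast=8: a[fast]=9≠a[slow]=7 write a[4]=9, slow++,fast++
slow=4 fast=9: a[fast]=10≠a[slow]=9 write a[5]=10, slow++,fast++

slow=5, fast=10, prefix=[1, 4, 6, 7, 9, 10]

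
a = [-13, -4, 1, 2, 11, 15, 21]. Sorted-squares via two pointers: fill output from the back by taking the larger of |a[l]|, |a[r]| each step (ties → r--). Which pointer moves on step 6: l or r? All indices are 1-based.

[1,7] |-13|<=|21| out[7]=441 → r--
[1,6] |-13|<=|15| out[6]=225 → r--
[1,5] |-13|>|11| out[5]=169 → l++
[2,5] |-4|<=|11| out[4]=121 → r--
[2,4] |-4|>|2| out[3]=16 → l++
[3,4] |1|<=|2| out[2]=4 → r--

r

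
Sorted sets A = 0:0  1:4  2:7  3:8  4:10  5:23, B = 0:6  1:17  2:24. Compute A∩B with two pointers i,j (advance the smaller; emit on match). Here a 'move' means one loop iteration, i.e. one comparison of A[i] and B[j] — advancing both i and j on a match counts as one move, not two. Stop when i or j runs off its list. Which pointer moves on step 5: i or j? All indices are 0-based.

i

[i=0,j=0] 0<6 → i++
[i=1,j=0] 4<6 → i++
[i=2,j=0] 7>6 → j++
[i=2,j=1] 7<17 → i++
[i=3,j=1] 8<17 → i++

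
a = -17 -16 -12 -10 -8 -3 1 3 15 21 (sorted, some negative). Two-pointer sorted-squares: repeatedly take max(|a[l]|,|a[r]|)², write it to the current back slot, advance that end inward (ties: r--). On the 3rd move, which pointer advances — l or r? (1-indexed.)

l

[1,10] |-17|<=|21| out[10]=441 → r--
[1,9] |-17|>|15| out[9]=289 → l++
[2,9] |-16|>|15| out[8]=256 → l++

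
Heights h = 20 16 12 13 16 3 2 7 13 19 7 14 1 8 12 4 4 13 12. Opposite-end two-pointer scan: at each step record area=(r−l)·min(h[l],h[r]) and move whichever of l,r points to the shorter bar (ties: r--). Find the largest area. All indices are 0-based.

max area = 221

[0,18] min(20,12)*18=216 best=216 * → r--
[0,17] min(20,13)*17=221 best=221 * → r--
[0,16] min(20,4)*16=64 best=221 → r--
[0,15] min(20,4)*15=60 best=221 → r--
[0,14] min(20,12)*14=168 best=221 → r--
[0,13] min(20,8)*13=104 best=221 → r--
[0,12] min(20,1)*12=12 best=221 → r--
[0,11] min(20,14)*11=154 best=221 → r--
[0,10] min(20,7)*10=70 best=221 → r--
[0,9] min(20,19)*9=171 best=221 → r--
[0,8] min(20,13)*8=104 best=221 → r--
[0,7] min(20,7)*7=49 best=221 → r--
[0,6] min(20,2)*6=12 best=221 → r--
[0,5] min(20,3)*5=15 best=221 → r--
[0,4] min(20,16)*4=64 best=221 → r--
[0,3] min(20,13)*3=39 best=221 → r--
[0,2] min(20,12)*2=24 best=221 → r--
[0,1] min(20,16)*1=16 best=221 → r--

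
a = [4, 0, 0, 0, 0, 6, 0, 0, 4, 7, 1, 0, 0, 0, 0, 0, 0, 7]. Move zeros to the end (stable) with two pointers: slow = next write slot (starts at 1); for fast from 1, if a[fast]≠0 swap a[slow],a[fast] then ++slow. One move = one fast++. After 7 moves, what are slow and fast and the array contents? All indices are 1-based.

slow=3, fast=8, a=[4, 6, 0, 0, 0, 0, 0, 0, 4, 7, 1, 0, 0, 0, 0, 0, 0, 7]

(s=1,f=1) a[fast]=4≠0 swap→a[1]=4 → slow++,fast++
(s=2,f=2) a[fast]=0 → fast++
(s=2,f=3) a[fast]=0 → fast++
(s=2,f=4) a[fast]=0 → fast++
(s=2,f=5) a[fast]=0 → fast++
(s=2,f=6) a[fast]=6≠0 swap→a[2]=6 → slow++,fast++
(s=3,f=7) a[fast]=0 → fast++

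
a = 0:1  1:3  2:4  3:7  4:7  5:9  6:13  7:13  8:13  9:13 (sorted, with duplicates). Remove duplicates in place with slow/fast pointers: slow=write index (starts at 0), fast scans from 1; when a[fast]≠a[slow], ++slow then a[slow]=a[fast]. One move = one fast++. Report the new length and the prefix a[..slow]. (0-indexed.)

slow=0 fast=1: a[fast]=3≠a[slow]=1 write a[1]=3, slow++,fast++
slow=1 fast=2: a[fast]=4≠a[slow]=3 write a[2]=4, slow++,fast++
slow=2 fast=3: a[fast]=7≠a[slow]=4 write a[3]=7, slow++,fast++
slow=3 fast=4: a[fast]=7=a[slow] dup, fast++
slow=3 fast=5: a[fast]=9≠a[slow]=7 write a[4]=9, slow++,fast++
slow=4 fast=6: a[fast]=13≠a[slow]=9 write a[5]=13, slow++,fast++
slow=5 fast=7: a[fast]=13=a[slow] dup, fast++
slow=5 fast=8: a[fast]=13=a[slow] dup, fast++
slow=5 fast=9: a[fast]=13=a[slow] dup, fast++

length 6; prefix = [1, 3, 4, 7, 9, 13]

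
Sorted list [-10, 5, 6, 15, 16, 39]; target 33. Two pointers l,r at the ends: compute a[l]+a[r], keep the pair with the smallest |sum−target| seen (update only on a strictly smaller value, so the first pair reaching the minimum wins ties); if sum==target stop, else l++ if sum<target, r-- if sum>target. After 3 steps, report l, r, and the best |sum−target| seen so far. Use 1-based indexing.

[1,6] -10+39=29 d=4 * → l++
[2,6] 5+39=44 d=11 → r--
[2,5] 5+16=21 d=12 → l++

l=3, r=5, best |Δ|=4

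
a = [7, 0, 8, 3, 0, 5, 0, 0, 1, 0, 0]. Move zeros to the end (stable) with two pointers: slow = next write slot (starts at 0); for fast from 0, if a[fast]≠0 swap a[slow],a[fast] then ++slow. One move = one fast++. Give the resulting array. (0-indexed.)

slow=0 fast=0: a[fast]=7≠0 swap→a[0]=7, slow++,fast++
slow=1 fast=1: a[fast]=0, fast++
slow=1 fast=2: a[fast]=8≠0 swap→a[1]=8, slow++,fast++
slow=2 fast=3: a[fast]=3≠0 swap→a[2]=3, slow++,fast++
slow=3 fast=4: a[fast]=0, fast++
slow=3 fast=5: a[fast]=5≠0 swap→a[3]=5, slow++,fast++
slow=4 fast=6: a[fast]=0, fast++
slow=4 fast=7: a[fast]=0, fast++
slow=4 fast=8: a[fast]=1≠0 swap→a[4]=1, slow++,fast++
slow=5 fast=9: a[fast]=0, fast++
slow=5 fast=10: a[fast]=0, fast++

[7, 8, 3, 5, 1, 0, 0, 0, 0, 0, 0]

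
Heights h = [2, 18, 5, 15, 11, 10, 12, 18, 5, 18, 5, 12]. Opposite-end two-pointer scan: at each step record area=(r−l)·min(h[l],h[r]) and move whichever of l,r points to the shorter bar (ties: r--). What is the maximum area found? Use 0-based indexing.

[0,11] min(2,12)*11=22 best=22 * → l++
[1,11] min(18,12)*10=120 best=120 * → r--
[1,10] min(18,5)*9=45 best=120 → r--
[1,9] min(18,18)*8=144 best=144 * → r--
[1,8] min(18,5)*7=35 best=144 → r--
[1,7] min(18,18)*6=108 best=144 → r--
[1,6] min(18,12)*5=60 best=144 → r--
[1,5] min(18,10)*4=40 best=144 → r--
[1,4] min(18,11)*3=33 best=144 → r--
[1,3] min(18,15)*2=30 best=144 → r--
[1,2] min(18,5)*1=5 best=144 → r--

max area = 144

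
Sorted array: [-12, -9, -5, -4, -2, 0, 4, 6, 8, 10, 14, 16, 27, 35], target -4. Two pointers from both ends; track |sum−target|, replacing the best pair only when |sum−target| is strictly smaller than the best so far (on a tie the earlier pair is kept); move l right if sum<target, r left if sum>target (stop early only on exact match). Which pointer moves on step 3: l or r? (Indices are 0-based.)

r

[0,13] -12+35=23 d=27 * → r--
[0,12] -12+27=15 d=19 * → r--
[0,11] -12+16=4 d=8 * → r--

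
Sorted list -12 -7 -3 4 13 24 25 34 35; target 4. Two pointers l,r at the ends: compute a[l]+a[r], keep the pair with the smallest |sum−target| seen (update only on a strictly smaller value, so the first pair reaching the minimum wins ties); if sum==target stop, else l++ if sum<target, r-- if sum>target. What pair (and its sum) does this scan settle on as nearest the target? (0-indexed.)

pair (-7, 13) with sum 6 (|Δ|=2)

l=0 r=8: -12+35=23 d=19 *, r--
l=0 r=7: -12+34=22 d=18 *, r--
l=0 r=6: -12+25=13 d=9 *, r--
l=0 r=5: -12+24=12 d=8 *, r--
l=0 r=4: -12+13=1 d=3 *, l++
l=1 r=4: -7+13=6 d=2 *, r--
l=1 r=3: -7+4=-3 d=7, l++
l=2 r=3: -3+4=1 d=3, l++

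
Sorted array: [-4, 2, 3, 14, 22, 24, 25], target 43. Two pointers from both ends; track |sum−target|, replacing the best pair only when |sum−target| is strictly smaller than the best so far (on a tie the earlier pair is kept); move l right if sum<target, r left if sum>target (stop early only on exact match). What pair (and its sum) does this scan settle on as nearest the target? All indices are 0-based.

pair (22, 24) with sum 46 (|Δ|=3)

[0,6] -4+25=21 d=22 * → l++
[1,6] 2+25=27 d=16 * → l++
[2,6] 3+25=28 d=15 * → l++
[3,6] 14+25=39 d=4 * → l++
[4,6] 22+25=47 d=4 → r--
[4,5] 22+24=46 d=3 * → r--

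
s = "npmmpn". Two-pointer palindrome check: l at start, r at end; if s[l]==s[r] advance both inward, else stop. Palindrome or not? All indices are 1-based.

l=1 r=6: 'n'=='n', l++,r--
l=2 r=5: 'p'=='p', l++,r--
l=3 r=4: 'm'=='m', l++,r--

palindrome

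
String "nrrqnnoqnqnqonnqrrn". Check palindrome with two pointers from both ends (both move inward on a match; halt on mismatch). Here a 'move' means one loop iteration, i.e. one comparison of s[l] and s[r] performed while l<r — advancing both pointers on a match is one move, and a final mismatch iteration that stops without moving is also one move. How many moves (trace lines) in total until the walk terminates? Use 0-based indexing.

9 moves

[0,18] 'n'=='n' → l++,r--
[1,17] 'r'=='r' → l++,r--
[2,16] 'r'=='r' → l++,r--
[3,15] 'q'=='q' → l++,r--
[4,14] 'n'=='n' → l++,r--
[5,13] 'n'=='n' → l++,r--
[6,12] 'o'=='o' → l++,r--
[7,11] 'q'=='q' → l++,r--
[8,10] 'n'=='n' → l++,r--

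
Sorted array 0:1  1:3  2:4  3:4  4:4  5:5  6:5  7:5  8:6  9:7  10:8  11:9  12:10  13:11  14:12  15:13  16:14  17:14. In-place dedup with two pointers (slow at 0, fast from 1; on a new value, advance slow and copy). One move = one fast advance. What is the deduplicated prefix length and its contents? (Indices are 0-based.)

(s=0,f=1) a[fast]=3≠a[slow]=1 write a[1]=3 → slow++,fast++
(s=1,f=2) a[fast]=4≠a[slow]=3 write a[2]=4 → slow++,fast++
(s=2,f=3) a[fast]=4=a[slow] dup → fast++
(s=2,f=4) a[fast]=4=a[slow] dup → fast++
(s=2,f=5) a[fast]=5≠a[slow]=4 write a[3]=5 → slow++,fast++
(s=3,f=6) a[fast]=5=a[slow] dup → fast++
(s=3,f=7) a[fast]=5=a[slow] dup → fast++
(s=3,f=8) a[fast]=6≠a[slow]=5 write a[4]=6 → slow++,fast++
(s=4,f=9) a[fast]=7≠a[slow]=6 write a[5]=7 → slow++,fast++
(s=5,f=10) a[fast]=8≠a[slow]=7 write a[6]=8 → slow++,fast++
(s=6,f=11) a[fast]=9≠a[slow]=8 write a[7]=9 → slow++,fast++
(s=7,f=12) a[fast]=10≠a[slow]=9 write a[8]=10 → slow++,fast++
(s=8,f=13) a[fast]=11≠a[slow]=10 write a[9]=11 → slow++,fast++
(s=9,f=14) a[fast]=12≠a[slow]=11 write a[10]=12 → slow++,fast++
(s=10,f=15) a[fast]=13≠a[slow]=12 write a[11]=13 → slow++,fast++
(s=11,f=16) a[fast]=14≠a[slow]=13 write a[12]=14 → slow++,fast++
(s=12,f=17) a[fast]=14=a[slow] dup → fast++

length 13; prefix = [1, 3, 4, 5, 6, 7, 8, 9, 10, 11, 12, 13, 14]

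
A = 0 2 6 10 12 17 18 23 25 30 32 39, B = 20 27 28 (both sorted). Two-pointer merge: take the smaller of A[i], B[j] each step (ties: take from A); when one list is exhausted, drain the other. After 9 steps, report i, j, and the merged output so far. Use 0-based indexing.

i=8, j=1, merged so far=[0, 2, 6, 10, 12, 17, 18, 20, 23]

i=0 j=0: A[i]=0<=B[j]=20 take 0, i++
i=1 j=0: A[i]=2<=B[j]=20 take 2, i++
i=2 j=0: A[i]=6<=B[j]=20 take 6, i++
i=3 j=0: A[i]=10<=B[j]=20 take 10, i++
i=4 j=0: A[i]=12<=B[j]=20 take 12, i++
i=5 j=0: A[i]=17<=B[j]=20 take 17, i++
i=6 j=0: A[i]=18<=B[j]=20 take 18, i++
i=7 j=0: A[i]=23>B[j]=20 take 20, j++
i=7 j=1: A[i]=23<=B[j]=27 take 23, i++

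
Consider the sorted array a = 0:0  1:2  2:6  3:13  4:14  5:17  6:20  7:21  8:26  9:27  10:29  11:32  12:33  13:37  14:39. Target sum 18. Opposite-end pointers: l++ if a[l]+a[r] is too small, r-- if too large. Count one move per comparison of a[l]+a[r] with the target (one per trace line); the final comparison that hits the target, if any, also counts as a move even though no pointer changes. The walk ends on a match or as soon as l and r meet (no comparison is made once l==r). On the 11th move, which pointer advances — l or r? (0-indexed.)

r

[0,14] 0+39=39 >18 → r--
[0,13] 0+37=37 >18 → r--
[0,12] 0+33=33 >18 → r--
[0,11] 0+32=32 >18 → r--
[0,10] 0+29=29 >18 → r--
[0,9] 0+27=27 >18 → r--
[0,8] 0+26=26 >18 → r--
[0,7] 0+21=21 >18 → r--
[0,6] 0+20=20 >18 → r--
[0,5] 0+17=17 <18 → l++
[1,5] 2+17=19 >18 → r--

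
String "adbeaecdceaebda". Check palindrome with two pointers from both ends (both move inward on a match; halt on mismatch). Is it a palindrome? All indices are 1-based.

[1,15] 'a'=='a' → l++,r--
[2,14] 'd'=='d' → l++,r--
[3,13] 'b'=='b' → l++,r--
[4,12] 'e'=='e' → l++,r--
[5,11] 'a'=='a' → l++,r--
[6,10] 'e'=='e' → l++,r--
[7,9] 'c'=='c' → l++,r--

palindrome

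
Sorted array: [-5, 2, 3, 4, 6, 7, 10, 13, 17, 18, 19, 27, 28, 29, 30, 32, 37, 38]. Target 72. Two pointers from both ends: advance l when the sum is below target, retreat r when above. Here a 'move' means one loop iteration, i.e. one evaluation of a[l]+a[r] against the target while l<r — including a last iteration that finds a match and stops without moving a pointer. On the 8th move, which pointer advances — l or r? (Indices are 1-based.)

l=1 r=18: -5+38=33 <72, l++
l=2 r=18: 2+38=40 <72, l++
l=3 r=18: 3+38=41 <72, l++
l=4 r=18: 4+38=42 <72, l++
l=5 r=18: 6+38=44 <72, l++
l=6 r=18: 7+38=45 <72, l++
l=7 r=18: 10+38=48 <72, l++
l=8 r=18: 13+38=51 <72, l++

l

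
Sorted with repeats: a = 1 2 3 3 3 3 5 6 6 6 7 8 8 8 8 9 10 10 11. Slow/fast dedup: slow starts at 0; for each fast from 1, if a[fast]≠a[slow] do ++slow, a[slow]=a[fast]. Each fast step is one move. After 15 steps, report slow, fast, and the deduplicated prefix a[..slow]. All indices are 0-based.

(s=0,f=1) a[fast]=2≠a[slow]=1 write a[1]=2 → slow++,fast++
(s=1,f=2) a[fast]=3≠a[slow]=2 write a[2]=3 → slow++,fast++
(s=2,f=3) a[fast]=3=a[slow] dup → fast++
(s=2,f=4) a[fast]=3=a[slow] dup → fast++
(s=2,f=5) a[fast]=3=a[slow] dup → fast++
(s=2,f=6) a[fast]=5≠a[slow]=3 write a[3]=5 → slow++,fast++
(s=3,f=7) a[fast]=6≠a[slow]=5 write a[4]=6 → slow++,fast++
(s=4,f=8) a[fast]=6=a[slow] dup → fast++
(s=4,f=9) a[fast]=6=a[slow] dup → fast++
(s=4,f=10) a[fast]=7≠a[slow]=6 write a[5]=7 → slow++,fast++
(s=5,f=11) a[fast]=8≠a[slow]=7 write a[6]=8 → slow++,fast++
(s=6,f=12) a[fast]=8=a[slow] dup → fast++
(s=6,f=13) a[fast]=8=a[slow] dup → fast++
(s=6,f=14) a[fast]=8=a[slow] dup → fast++
(s=6,f=15) a[fast]=9≠a[slow]=8 write a[7]=9 → slow++,fast++

slow=7, fast=16, prefix=[1, 2, 3, 5, 6, 7, 8, 9]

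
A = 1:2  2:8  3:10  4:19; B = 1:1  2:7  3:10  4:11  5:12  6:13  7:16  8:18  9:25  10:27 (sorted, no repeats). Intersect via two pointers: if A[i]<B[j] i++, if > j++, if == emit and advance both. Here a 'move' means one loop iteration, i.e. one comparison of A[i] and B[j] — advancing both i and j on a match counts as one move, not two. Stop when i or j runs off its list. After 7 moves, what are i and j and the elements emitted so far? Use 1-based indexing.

i=4, j=6, emitted=[10]

[i=1,j=1] 2>1 → j++
[i=1,j=2] 2<7 → i++
[i=2,j=2] 8>7 → j++
[i=2,j=3] 8<10 → i++
[i=3,j=3] 10==10 emit → i++,j++
[i=4,j=4] 19>11 → j++
[i=4,j=5] 19>12 → j++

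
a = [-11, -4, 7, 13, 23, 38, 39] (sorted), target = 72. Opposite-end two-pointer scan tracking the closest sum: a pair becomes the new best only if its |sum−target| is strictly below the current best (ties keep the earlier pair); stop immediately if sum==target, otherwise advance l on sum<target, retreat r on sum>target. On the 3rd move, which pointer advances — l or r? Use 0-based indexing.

l

l=0 r=6: -11+39=28 d=44 *, l++
l=1 r=6: -4+39=35 d=37 *, l++
l=2 r=6: 7+39=46 d=26 *, l++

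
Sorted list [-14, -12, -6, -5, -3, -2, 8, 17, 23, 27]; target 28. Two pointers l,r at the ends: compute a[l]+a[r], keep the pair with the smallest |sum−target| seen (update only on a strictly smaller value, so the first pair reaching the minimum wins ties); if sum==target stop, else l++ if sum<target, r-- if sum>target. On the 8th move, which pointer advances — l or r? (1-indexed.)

r

[1,10] -14+27=13 d=15 * → l++
[2,10] -12+27=15 d=13 * → l++
[3,10] -6+27=21 d=7 * → l++
[4,10] -5+27=22 d=6 * → l++
[5,10] -3+27=24 d=4 * → l++
[6,10] -2+27=25 d=3 * → l++
[7,10] 8+27=35 d=7 → r--
[7,9] 8+23=31 d=3 → r--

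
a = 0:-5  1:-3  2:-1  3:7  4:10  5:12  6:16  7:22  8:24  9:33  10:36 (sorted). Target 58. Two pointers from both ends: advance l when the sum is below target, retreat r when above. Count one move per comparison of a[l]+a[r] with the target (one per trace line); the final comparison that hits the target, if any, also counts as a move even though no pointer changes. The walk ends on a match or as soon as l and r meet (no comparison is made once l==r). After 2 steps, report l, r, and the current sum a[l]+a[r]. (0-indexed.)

[0,10] -5+36=31 <58 → l++
[1,10] -3+36=33 <58 → l++

l=2, r=10, sum=35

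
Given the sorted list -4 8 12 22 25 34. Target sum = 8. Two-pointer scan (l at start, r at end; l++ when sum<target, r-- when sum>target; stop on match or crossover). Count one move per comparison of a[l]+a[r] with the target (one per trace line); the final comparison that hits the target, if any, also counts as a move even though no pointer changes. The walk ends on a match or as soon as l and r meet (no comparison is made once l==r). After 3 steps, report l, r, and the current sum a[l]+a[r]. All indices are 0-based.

l=0 r=5: -4+34=30 >8, r--
l=0 r=4: -4+25=21 >8, r--
l=0 r=3: -4+22=18 >8, r--

l=0, r=2, sum=8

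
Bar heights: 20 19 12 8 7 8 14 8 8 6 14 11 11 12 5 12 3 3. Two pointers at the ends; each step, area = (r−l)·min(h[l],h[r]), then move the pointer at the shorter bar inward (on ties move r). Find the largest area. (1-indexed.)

max area = 180

[1,18] min(20,3)*17=51 best=51 * → r--
[1,17] min(20,3)*16=48 best=51 → r--
[1,16] min(20,12)*15=180 best=180 * → r--
[1,15] min(20,5)*14=70 best=180 → r--
[1,14] min(20,12)*13=156 best=180 → r--
[1,13] min(20,11)*12=132 best=180 → r--
[1,12] min(20,11)*11=121 best=180 → r--
[1,11] min(20,14)*10=140 best=180 → r--
[1,10] min(20,6)*9=54 best=180 → r--
[1,9] min(20,8)*8=64 best=180 → r--
[1,8] min(20,8)*7=56 best=180 → r--
[1,7] min(20,14)*6=84 best=180 → r--
[1,6] min(20,8)*5=40 best=180 → r--
[1,5] min(20,7)*4=28 best=180 → r--
[1,4] min(20,8)*3=24 best=180 → r--
[1,3] min(20,12)*2=24 best=180 → r--
[1,2] min(20,19)*1=19 best=180 → r--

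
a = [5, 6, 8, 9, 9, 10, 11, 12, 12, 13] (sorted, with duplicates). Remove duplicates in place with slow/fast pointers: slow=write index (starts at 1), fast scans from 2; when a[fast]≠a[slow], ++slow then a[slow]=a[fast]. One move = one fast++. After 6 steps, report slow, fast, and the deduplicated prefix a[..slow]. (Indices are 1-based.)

slow=6, fast=8, prefix=[5, 6, 8, 9, 10, 11]

slow=1 fast=2: a[fast]=6≠a[slow]=5 write a[2]=6, slow++,fast++
slow=2 fast=3: a[fast]=8≠a[slow]=6 write a[3]=8, slow++,fast++
slow=3 fast=4: a[fast]=9≠a[slow]=8 write a[4]=9, slow++,fast++
slow=4 fast=5: a[fast]=9=a[slow] dup, fast++
slow=4 fast=6: a[fast]=10≠a[slow]=9 write a[5]=10, slow++,fast++
slow=5 fast=7: a[fast]=11≠a[slow]=10 write a[6]=11, slow++,fast++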